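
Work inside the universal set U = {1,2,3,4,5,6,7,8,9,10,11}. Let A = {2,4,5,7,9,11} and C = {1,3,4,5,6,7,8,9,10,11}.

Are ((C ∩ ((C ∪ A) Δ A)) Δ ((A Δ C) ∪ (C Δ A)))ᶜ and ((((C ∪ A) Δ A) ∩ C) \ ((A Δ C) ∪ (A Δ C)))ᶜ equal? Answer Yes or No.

C ∪ A = {1,2,3,4,5,6,7,8,9,10,11}
(C ∪ A) Δ A = {1,3,6,8,10}
C ∩ ((C ∪ A) Δ A) = {1,3,6,8,10}
A Δ C = {1,2,3,6,8,10}
C Δ A = {1,2,3,6,8,10}
(A Δ C) ∪ (C Δ A) = {1,2,3,6,8,10}
(C ∩ ((C ∪ A) Δ A)) Δ ((A Δ C) ∪ (C Δ A)) = {2}
((C ∩ ((C ∪ A) Δ A)) Δ ((A Δ C) ∪ (C Δ A)))ᶜ = {1,3,4,5,6,7,8,9,10,11}
((C ∪ A) Δ A) ∩ C = {1,3,6,8,10}
(A Δ C) ∪ (A Δ C) = {1,2,3,6,8,10}
(((C ∪ A) Δ A) ∩ C) \ ((A Δ C) ∪ (A Δ C)) = {}
((((C ∪ A) Δ A) ∩ C) \ ((A Δ C) ∪ (A Δ C)))ᶜ = {1,2,3,4,5,6,7,8,9,10,11}
2 ∈ ((((C ∪ A) Δ A) ∩ C) \ ((A Δ C) ∪ (A Δ C)))ᶜ but 2 ∉ ((C ∩ ((C ∪ A) Δ A)) Δ ((A Δ C) ∪ (C Δ A)))ᶜ, so they differ.

No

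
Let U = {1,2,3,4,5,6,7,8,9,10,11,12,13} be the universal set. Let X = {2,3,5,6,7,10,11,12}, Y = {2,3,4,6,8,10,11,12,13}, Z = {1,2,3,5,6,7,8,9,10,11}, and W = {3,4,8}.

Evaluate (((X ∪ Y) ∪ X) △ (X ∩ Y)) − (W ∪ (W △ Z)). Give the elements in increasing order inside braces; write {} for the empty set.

X ∪ Y = {2,3,4,5,6,7,8,10,11,12,13}
(X ∪ Y) ∪ X = {2,3,4,5,6,7,8,10,11,12,13}
X ∩ Y = {2,3,6,10,11,12}
((X ∪ Y) ∪ X) △ (X ∩ Y) = {4,5,7,8,13}
W △ Z = {1,2,4,5,6,7,9,10,11}
W ∪ (W △ Z) = {1,2,3,4,5,6,7,8,9,10,11}
(((X ∪ Y) ∪ X) △ (X ∩ Y)) − (W ∪ (W △ Z)) = {13}

{13}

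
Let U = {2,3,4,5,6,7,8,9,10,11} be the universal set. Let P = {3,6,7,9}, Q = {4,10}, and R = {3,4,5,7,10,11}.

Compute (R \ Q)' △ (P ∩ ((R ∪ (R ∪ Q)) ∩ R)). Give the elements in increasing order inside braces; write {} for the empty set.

{2,3,4,6,7,8,9,10}

R \ Q = {3,5,7,11}
(R \ Q)' = {2,4,6,8,9,10}
R ∪ Q = {3,4,5,7,10,11}
R ∪ (R ∪ Q) = {3,4,5,7,10,11}
(R ∪ (R ∪ Q)) ∩ R = {3,4,5,7,10,11}
P ∩ ((R ∪ (R ∪ Q)) ∩ R) = {3,7}
(R \ Q)' △ (P ∩ ((R ∪ (R ∪ Q)) ∩ R)) = {2,3,4,6,7,8,9,10}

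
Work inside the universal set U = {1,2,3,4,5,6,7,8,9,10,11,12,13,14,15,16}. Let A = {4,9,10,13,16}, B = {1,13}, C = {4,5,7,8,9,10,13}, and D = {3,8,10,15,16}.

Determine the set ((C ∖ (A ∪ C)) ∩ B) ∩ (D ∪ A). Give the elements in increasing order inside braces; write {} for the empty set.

A ∪ C = {4,5,7,8,9,10,13,16}
C ∖ (A ∪ C) = {}
(C ∖ (A ∪ C)) ∩ B = {}
D ∪ A = {3,4,8,9,10,13,15,16}
((C ∖ (A ∪ C)) ∩ B) ∩ (D ∪ A) = {}

{}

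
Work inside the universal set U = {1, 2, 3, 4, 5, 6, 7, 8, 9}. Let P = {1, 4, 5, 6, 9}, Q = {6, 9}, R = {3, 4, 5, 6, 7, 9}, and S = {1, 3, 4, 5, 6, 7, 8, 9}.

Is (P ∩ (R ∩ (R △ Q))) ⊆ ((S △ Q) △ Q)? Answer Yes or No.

Yes

R △ Q = {3, 4, 5, 7}
R ∩ (R △ Q) = {3, 4, 5, 7}
P ∩ (R ∩ (R △ Q)) = {4, 5}
S △ Q = {1, 3, 4, 5, 7, 8}
(S △ Q) △ Q = {1, 3, 4, 5, 6, 7, 8, 9}
Every element of {4, 5} is in {1, 3, 4, 5, 6, 7, 8, 9}, so P ∩ (R ∩ (R △ Q)) ⊆ (S △ Q) △ Q.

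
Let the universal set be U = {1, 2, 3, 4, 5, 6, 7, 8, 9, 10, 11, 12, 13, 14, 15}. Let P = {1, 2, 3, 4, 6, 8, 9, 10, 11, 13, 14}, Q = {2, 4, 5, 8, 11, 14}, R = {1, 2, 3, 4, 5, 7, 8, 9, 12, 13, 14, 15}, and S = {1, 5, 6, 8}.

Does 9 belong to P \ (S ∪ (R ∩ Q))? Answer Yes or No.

Yes

9 ∈ R and 9 ∉ Q, so 9 ∉ R ∩ Q
9 ∉ S and 9 ∉ (R ∩ Q), so 9 ∉ S ∪ (R ∩ Q)
9 ∈ P and 9 ∉ (S ∪ (R ∩ Q)), so 9 ∈ P \ (S ∪ (R ∩ Q))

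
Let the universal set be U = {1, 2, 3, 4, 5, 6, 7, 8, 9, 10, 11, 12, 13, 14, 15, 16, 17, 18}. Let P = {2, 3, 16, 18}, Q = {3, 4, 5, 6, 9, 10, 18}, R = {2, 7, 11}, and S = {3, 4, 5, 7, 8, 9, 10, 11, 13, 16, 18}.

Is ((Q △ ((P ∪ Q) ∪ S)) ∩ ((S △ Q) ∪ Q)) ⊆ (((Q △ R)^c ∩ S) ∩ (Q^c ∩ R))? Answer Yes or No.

No

P ∪ Q = {2, 3, 4, 5, 6, 9, 10, 16, 18}
(P ∪ Q) ∪ S = {2, 3, 4, 5, 6, 7, 8, 9, 10, 11, 13, 16, 18}
Q △ ((P ∪ Q) ∪ S) = {2, 7, 8, 11, 13, 16}
S △ Q = {6, 7, 8, 11, 13, 16}
(S △ Q) ∪ Q = {3, 4, 5, 6, 7, 8, 9, 10, 11, 13, 16, 18}
(Q △ ((P ∪ Q) ∪ S)) ∩ ((S △ Q) ∪ Q) = {7, 8, 11, 13, 16}
Q △ R = {2, 3, 4, 5, 6, 7, 9, 10, 11, 18}
(Q △ R)^c = {1, 8, 12, 13, 14, 15, 16, 17}
(Q △ R)^c ∩ S = {8, 13, 16}
Q^c = {1, 2, 7, 8, 11, 12, 13, 14, 15, 16, 17}
Q^c ∩ R = {2, 7, 11}
((Q △ R)^c ∩ S) ∩ (Q^c ∩ R) = {}
7 ∈ (Q △ ((P ∪ Q) ∪ S)) ∩ ((S △ Q) ∪ Q) but 7 ∉ ((Q △ R)^c ∩ S) ∩ (Q^c ∩ R), so the inclusion fails.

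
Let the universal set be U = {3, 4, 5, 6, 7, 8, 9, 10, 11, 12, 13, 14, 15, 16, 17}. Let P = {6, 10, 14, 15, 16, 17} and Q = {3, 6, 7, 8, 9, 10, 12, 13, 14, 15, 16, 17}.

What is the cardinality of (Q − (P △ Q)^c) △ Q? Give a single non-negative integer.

6

P △ Q = {3, 7, 8, 9, 12, 13}
(P △ Q)^c = {4, 5, 6, 10, 11, 14, 15, 16, 17}
Q − (P △ Q)^c = {3, 7, 8, 9, 12, 13}
(Q − (P △ Q)^c) △ Q = {6, 10, 14, 15, 16, 17}
|(Q − (P △ Q)^c) △ Q| = 6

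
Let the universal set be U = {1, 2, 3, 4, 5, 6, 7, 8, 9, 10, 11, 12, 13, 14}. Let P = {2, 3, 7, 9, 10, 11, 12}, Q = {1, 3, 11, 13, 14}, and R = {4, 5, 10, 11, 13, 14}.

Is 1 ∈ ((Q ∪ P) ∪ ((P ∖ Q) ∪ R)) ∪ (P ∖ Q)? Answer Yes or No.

Yes

1 ∈ Q and 1 ∉ P, so 1 ∈ Q ∪ P
1 ∉ P and 1 ∈ Q, so 1 ∉ P ∖ Q
1 ∉ (P ∖ Q) and 1 ∉ R, so 1 ∉ (P ∖ Q) ∪ R
1 ∈ (Q ∪ P) and 1 ∉ ((P ∖ Q) ∪ R), so 1 ∈ (Q ∪ P) ∪ ((P ∖ Q) ∪ R)
1 ∉ P and 1 ∈ Q, so 1 ∉ P ∖ Q
1 ∈ ((Q ∪ P) ∪ ((P ∖ Q) ∪ R)) and 1 ∉ (P ∖ Q), so 1 ∈ ((Q ∪ P) ∪ ((P ∖ Q) ∪ R)) ∪ (P ∖ Q)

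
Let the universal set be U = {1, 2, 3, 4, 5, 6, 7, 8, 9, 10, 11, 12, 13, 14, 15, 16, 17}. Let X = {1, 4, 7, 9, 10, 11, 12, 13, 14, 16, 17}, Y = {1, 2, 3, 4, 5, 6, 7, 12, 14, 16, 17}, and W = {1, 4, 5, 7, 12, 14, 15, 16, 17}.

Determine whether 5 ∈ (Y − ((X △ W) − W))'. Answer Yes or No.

No

5 ∉ X and 5 ∈ W, so 5 ∈ X △ W
5 ∈ (X △ W) and 5 ∈ W, so 5 ∉ (X △ W) − W
5 ∈ Y and 5 ∉ ((X △ W) − W), so 5 ∈ Y − ((X △ W) − W)
5 ∉ (Y − ((X △ W) − W))' since 5 ∈ (Y − ((X △ W) − W))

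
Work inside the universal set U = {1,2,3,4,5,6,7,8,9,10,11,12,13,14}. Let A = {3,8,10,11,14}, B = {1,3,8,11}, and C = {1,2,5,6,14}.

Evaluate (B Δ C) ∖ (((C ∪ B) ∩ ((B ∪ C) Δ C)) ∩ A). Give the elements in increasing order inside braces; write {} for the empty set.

{2,5,6,14}

B Δ C = {2,3,5,6,8,11,14}
C ∪ B = {1,2,3,5,6,8,11,14}
B ∪ C = {1,2,3,5,6,8,11,14}
(B ∪ C) Δ C = {3,8,11}
(C ∪ B) ∩ ((B ∪ C) Δ C) = {3,8,11}
((C ∪ B) ∩ ((B ∪ C) Δ C)) ∩ A = {3,8,11}
(B Δ C) ∖ (((C ∪ B) ∩ ((B ∪ C) Δ C)) ∩ A) = {2,5,6,14}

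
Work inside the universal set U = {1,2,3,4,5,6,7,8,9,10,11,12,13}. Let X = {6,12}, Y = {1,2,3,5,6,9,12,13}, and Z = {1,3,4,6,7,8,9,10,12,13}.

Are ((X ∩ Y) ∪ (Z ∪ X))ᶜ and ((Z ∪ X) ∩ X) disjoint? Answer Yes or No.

Yes

X ∩ Y = {6,12}
Z ∪ X = {1,3,4,6,7,8,9,10,12,13}
(X ∩ Y) ∪ (Z ∪ X) = {1,3,4,6,7,8,9,10,12,13}
((X ∩ Y) ∪ (Z ∪ X))ᶜ = {2,5,11}
(Z ∪ X) ∩ X = {6,12}
{2,5,11} and {6,12} share no elements.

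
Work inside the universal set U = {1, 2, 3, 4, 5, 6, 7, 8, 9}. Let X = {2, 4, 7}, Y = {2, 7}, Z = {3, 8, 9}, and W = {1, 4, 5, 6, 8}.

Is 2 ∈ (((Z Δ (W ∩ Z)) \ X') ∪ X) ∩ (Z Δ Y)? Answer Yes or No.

Yes

2 ∉ W and 2 ∉ Z, so 2 ∉ W ∩ Z
2 ∉ Z and 2 ∉ (W ∩ Z), so 2 ∉ Z Δ (W ∩ Z)
2 ∈ X, so 2 ∉ X'
2 ∉ (Z Δ (W ∩ Z)) and 2 ∉ X', so 2 ∉ (Z Δ (W ∩ Z)) \ X'
2 ∉ ((Z Δ (W ∩ Z)) \ X') and 2 ∈ X, so 2 ∈ ((Z Δ (W ∩ Z)) \ X') ∪ X
2 ∉ Z and 2 ∈ Y, so 2 ∈ Z Δ Y
2 ∈ (((Z Δ (W ∩ Z)) \ X') ∪ X) and 2 ∈ (Z Δ Y), so 2 ∈ (((Z Δ (W ∩ Z)) \ X') ∪ X) ∩ (Z Δ Y)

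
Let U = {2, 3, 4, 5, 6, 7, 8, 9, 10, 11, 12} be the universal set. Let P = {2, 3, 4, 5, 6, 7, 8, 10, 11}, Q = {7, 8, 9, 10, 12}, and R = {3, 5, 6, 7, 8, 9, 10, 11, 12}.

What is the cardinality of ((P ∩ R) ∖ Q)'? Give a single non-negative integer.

P ∩ R = {3, 5, 6, 7, 8, 10, 11}
(P ∩ R) ∖ Q = {3, 5, 6, 11}
((P ∩ R) ∖ Q)' = {2, 4, 7, 8, 9, 10, 12}
|((P ∩ R) ∖ Q)'| = 7

7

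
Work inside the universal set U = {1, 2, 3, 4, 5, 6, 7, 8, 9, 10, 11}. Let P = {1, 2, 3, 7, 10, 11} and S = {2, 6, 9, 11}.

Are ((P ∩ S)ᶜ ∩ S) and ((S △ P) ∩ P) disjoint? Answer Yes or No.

P ∩ S = {2, 11}
(P ∩ S)ᶜ = {1, 3, 4, 5, 6, 7, 8, 9, 10}
(P ∩ S)ᶜ ∩ S = {6, 9}
S △ P = {1, 3, 6, 7, 9, 10}
(S △ P) ∩ P = {1, 3, 7, 10}
{6, 9} and {1, 3, 7, 10} share no elements.

Yes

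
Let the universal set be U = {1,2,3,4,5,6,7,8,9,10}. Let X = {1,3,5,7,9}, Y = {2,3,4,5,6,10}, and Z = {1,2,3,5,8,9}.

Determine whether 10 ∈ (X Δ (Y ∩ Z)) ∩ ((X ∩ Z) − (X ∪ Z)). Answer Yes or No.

10 ∈ Y and 10 ∉ Z, so 10 ∉ Y ∩ Z
10 ∉ X and 10 ∉ (Y ∩ Z), so 10 ∉ X Δ (Y ∩ Z)
10 ∉ X and 10 ∉ Z, so 10 ∉ X ∩ Z
10 ∉ X and 10 ∉ Z, so 10 ∉ X ∪ Z
10 ∉ (X ∩ Z) and 10 ∉ (X ∪ Z), so 10 ∉ (X ∩ Z) − (X ∪ Z)
10 ∉ (X Δ (Y ∩ Z)) and 10 ∉ ((X ∩ Z) − (X ∪ Z)), so 10 ∉ (X Δ (Y ∩ Z)) ∩ ((X ∩ Z) − (X ∪ Z))

No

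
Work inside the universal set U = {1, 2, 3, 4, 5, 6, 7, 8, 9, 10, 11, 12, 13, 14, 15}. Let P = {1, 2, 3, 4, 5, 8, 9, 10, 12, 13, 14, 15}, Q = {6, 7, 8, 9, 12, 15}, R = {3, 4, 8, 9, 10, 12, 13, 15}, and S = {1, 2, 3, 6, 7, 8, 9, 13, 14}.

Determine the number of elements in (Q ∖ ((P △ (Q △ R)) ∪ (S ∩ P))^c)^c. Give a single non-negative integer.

9

Q △ R = {3, 4, 6, 7, 10, 13}
P △ (Q △ R) = {1, 2, 5, 6, 7, 8, 9, 12, 14, 15}
S ∩ P = {1, 2, 3, 8, 9, 13, 14}
(P △ (Q △ R)) ∪ (S ∩ P) = {1, 2, 3, 5, 6, 7, 8, 9, 12, 13, 14, 15}
((P △ (Q △ R)) ∪ (S ∩ P))^c = {4, 10, 11}
Q ∖ ((P △ (Q △ R)) ∪ (S ∩ P))^c = {6, 7, 8, 9, 12, 15}
(Q ∖ ((P △ (Q △ R)) ∪ (S ∩ P))^c)^c = {1, 2, 3, 4, 5, 10, 11, 13, 14}
|(Q ∖ ((P △ (Q △ R)) ∪ (S ∩ P))^c)^c| = 9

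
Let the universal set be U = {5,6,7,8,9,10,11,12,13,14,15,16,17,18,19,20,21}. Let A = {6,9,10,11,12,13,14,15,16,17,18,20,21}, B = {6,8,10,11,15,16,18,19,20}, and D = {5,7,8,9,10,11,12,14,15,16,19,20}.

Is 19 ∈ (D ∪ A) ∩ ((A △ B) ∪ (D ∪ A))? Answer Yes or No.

Yes

19 ∈ D and 19 ∉ A, so 19 ∈ D ∪ A
19 ∉ A and 19 ∈ B, so 19 ∈ A △ B
19 ∈ D and 19 ∉ A, so 19 ∈ D ∪ A
19 ∈ (A △ B) and 19 ∈ (D ∪ A), so 19 ∈ (A △ B) ∪ (D ∪ A)
19 ∈ (D ∪ A) and 19 ∈ ((A △ B) ∪ (D ∪ A)), so 19 ∈ (D ∪ A) ∩ ((A △ B) ∪ (D ∪ A))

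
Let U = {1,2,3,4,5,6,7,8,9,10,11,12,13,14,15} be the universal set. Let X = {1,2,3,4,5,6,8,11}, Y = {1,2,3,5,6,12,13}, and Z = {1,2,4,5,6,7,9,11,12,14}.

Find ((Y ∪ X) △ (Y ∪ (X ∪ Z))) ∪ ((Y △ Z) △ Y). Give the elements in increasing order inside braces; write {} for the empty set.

{1,2,4,5,6,7,9,11,12,14}

Y ∪ X = {1,2,3,4,5,6,8,11,12,13}
X ∪ Z = {1,2,3,4,5,6,7,8,9,11,12,14}
Y ∪ (X ∪ Z) = {1,2,3,4,5,6,7,8,9,11,12,13,14}
(Y ∪ X) △ (Y ∪ (X ∪ Z)) = {7,9,14}
Y △ Z = {3,4,7,9,11,13,14}
(Y △ Z) △ Y = {1,2,4,5,6,7,9,11,12,14}
((Y ∪ X) △ (Y ∪ (X ∪ Z))) ∪ ((Y △ Z) △ Y) = {1,2,4,5,6,7,9,11,12,14}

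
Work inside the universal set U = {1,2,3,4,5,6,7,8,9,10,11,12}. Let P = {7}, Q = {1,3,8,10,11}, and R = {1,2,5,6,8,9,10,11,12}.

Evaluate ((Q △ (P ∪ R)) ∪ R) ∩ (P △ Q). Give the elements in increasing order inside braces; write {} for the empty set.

P ∪ R = {1,2,5,6,7,8,9,10,11,12}
Q △ (P ∪ R) = {2,3,5,6,7,9,12}
(Q △ (P ∪ R)) ∪ R = {1,2,3,5,6,7,8,9,10,11,12}
P △ Q = {1,3,7,8,10,11}
((Q △ (P ∪ R)) ∪ R) ∩ (P △ Q) = {1,3,7,8,10,11}

{1,3,7,8,10,11}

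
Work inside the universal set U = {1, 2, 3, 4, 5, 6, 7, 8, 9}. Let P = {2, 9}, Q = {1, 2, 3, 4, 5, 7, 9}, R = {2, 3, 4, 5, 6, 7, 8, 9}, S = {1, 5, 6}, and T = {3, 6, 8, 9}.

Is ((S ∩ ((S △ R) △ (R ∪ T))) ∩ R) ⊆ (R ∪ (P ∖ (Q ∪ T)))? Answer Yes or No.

S △ R = {1, 2, 3, 4, 7, 8, 9}
R ∪ T = {2, 3, 4, 5, 6, 7, 8, 9}
(S △ R) △ (R ∪ T) = {1, 5, 6}
S ∩ ((S △ R) △ (R ∪ T)) = {1, 5, 6}
(S ∩ ((S △ R) △ (R ∪ T))) ∩ R = {5, 6}
Q ∪ T = {1, 2, 3, 4, 5, 6, 7, 8, 9}
P ∖ (Q ∪ T) = {}
R ∪ (P ∖ (Q ∪ T)) = {2, 3, 4, 5, 6, 7, 8, 9}
Every element of {5, 6} is in {2, 3, 4, 5, 6, 7, 8, 9}, so (S ∩ ((S △ R) △ (R ∪ T))) ∩ R ⊆ R ∪ (P ∖ (Q ∪ T)).

Yes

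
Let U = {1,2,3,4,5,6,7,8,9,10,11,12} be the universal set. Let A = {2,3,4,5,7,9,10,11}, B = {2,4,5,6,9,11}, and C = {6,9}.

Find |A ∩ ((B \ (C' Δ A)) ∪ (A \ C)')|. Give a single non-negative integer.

5

C' = {1,2,3,4,5,7,8,10,11,12}
C' Δ A = {1,8,9,12}
B \ (C' Δ A) = {2,4,5,6,11}
A \ C = {2,3,4,5,7,10,11}
(A \ C)' = {1,6,8,9,12}
(B \ (C' Δ A)) ∪ (A \ C)' = {1,2,4,5,6,8,9,11,12}
A ∩ ((B \ (C' Δ A)) ∪ (A \ C)') = {2,4,5,9,11}
|A ∩ ((B \ (C' Δ A)) ∪ (A \ C)')| = 5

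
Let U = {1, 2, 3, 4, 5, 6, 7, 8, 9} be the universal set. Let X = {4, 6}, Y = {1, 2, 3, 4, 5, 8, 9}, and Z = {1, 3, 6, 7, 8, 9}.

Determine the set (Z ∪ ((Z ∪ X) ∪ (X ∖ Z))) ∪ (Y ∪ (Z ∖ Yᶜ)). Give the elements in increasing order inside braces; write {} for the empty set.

Z ∪ X = {1, 3, 4, 6, 7, 8, 9}
X ∖ Z = {4}
(Z ∪ X) ∪ (X ∖ Z) = {1, 3, 4, 6, 7, 8, 9}
Z ∪ ((Z ∪ X) ∪ (X ∖ Z)) = {1, 3, 4, 6, 7, 8, 9}
Yᶜ = {6, 7}
Z ∖ Yᶜ = {1, 3, 8, 9}
Y ∪ (Z ∖ Yᶜ) = {1, 2, 3, 4, 5, 8, 9}
(Z ∪ ((Z ∪ X) ∪ (X ∖ Z))) ∪ (Y ∪ (Z ∖ Yᶜ)) = {1, 2, 3, 4, 5, 6, 7, 8, 9}

{1, 2, 3, 4, 5, 6, 7, 8, 9}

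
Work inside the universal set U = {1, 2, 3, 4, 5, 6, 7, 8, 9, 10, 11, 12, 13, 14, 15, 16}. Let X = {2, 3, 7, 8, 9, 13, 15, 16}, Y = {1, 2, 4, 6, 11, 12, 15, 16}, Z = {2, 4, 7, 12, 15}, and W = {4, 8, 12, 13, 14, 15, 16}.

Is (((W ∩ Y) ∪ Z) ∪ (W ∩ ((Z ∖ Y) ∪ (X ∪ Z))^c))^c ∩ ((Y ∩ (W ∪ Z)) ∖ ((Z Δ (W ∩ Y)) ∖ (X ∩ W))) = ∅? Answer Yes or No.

W ∩ Y = {4, 12, 15, 16}
(W ∩ Y) ∪ Z = {2, 4, 7, 12, 15, 16}
Z ∖ Y = {7}
X ∪ Z = {2, 3, 4, 7, 8, 9, 12, 13, 15, 16}
(Z ∖ Y) ∪ (X ∪ Z) = {2, 3, 4, 7, 8, 9, 12, 13, 15, 16}
((Z ∖ Y) ∪ (X ∪ Z))^c = {1, 5, 6, 10, 11, 14}
W ∩ ((Z ∖ Y) ∪ (X ∪ Z))^c = {14}
((W ∩ Y) ∪ Z) ∪ (W ∩ ((Z ∖ Y) ∪ (X ∪ Z))^c) = {2, 4, 7, 12, 14, 15, 16}
(((W ∩ Y) ∪ Z) ∪ (W ∩ ((Z ∖ Y) ∪ (X ∪ Z))^c))^c = {1, 3, 5, 6, 8, 9, 10, 11, 13}
W ∪ Z = {2, 4, 7, 8, 12, 13, 14, 15, 16}
Y ∩ (W ∪ Z) = {2, 4, 12, 15, 16}
Z Δ (W ∩ Y) = {2, 7, 16}
X ∩ W = {8, 13, 15, 16}
(Z Δ (W ∩ Y)) ∖ (X ∩ W) = {2, 7}
(Y ∩ (W ∪ Z)) ∖ ((Z Δ (W ∩ Y)) ∖ (X ∩ W)) = {4, 12, 15, 16}
{1, 3, 5, 6, 8, 9, 10, 11, 13} and {4, 12, 15, 16} share no elements.

Yes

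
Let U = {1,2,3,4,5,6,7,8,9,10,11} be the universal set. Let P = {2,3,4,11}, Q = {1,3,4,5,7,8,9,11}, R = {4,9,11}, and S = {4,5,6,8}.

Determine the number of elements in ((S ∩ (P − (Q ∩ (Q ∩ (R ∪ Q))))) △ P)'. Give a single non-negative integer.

7

R ∪ Q = {1,3,4,5,7,8,9,11}
Q ∩ (R ∪ Q) = {1,3,4,5,7,8,9,11}
Q ∩ (Q ∩ (R ∪ Q)) = {1,3,4,5,7,8,9,11}
P − (Q ∩ (Q ∩ (R ∪ Q))) = {2}
S ∩ (P − (Q ∩ (Q ∩ (R ∪ Q)))) = {}
(S ∩ (P − (Q ∩ (Q ∩ (R ∪ Q))))) △ P = {2,3,4,11}
((S ∩ (P − (Q ∩ (Q ∩ (R ∪ Q))))) △ P)' = {1,5,6,7,8,9,10}
|((S ∩ (P − (Q ∩ (Q ∩ (R ∪ Q))))) △ P)'| = 7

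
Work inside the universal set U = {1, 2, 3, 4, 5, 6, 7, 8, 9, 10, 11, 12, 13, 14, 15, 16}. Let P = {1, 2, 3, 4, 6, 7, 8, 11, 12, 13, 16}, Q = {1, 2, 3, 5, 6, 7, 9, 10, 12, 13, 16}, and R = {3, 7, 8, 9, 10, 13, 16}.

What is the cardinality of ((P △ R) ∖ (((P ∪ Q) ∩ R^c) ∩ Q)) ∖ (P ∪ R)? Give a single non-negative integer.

0

P △ R = {1, 2, 4, 6, 9, 10, 11, 12}
P ∪ Q = {1, 2, 3, 4, 5, 6, 7, 8, 9, 10, 11, 12, 13, 16}
R^c = {1, 2, 4, 5, 6, 11, 12, 14, 15}
(P ∪ Q) ∩ R^c = {1, 2, 4, 5, 6, 11, 12}
((P ∪ Q) ∩ R^c) ∩ Q = {1, 2, 5, 6, 12}
(P △ R) ∖ (((P ∪ Q) ∩ R^c) ∩ Q) = {4, 9, 10, 11}
P ∪ R = {1, 2, 3, 4, 6, 7, 8, 9, 10, 11, 12, 13, 16}
((P △ R) ∖ (((P ∪ Q) ∩ R^c) ∩ Q)) ∖ (P ∪ R) = {}
|((P △ R) ∖ (((P ∪ Q) ∩ R^c) ∩ Q)) ∖ (P ∪ R)| = 0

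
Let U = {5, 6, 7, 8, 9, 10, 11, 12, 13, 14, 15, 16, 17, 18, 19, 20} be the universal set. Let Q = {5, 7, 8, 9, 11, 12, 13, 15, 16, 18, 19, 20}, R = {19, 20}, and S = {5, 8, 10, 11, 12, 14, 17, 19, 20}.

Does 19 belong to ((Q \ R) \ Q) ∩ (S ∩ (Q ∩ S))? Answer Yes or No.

No

19 ∈ Q and 19 ∈ R, so 19 ∉ Q \ R
19 ∉ (Q \ R) and 19 ∈ Q, so 19 ∉ (Q \ R) \ Q
19 ∈ Q and 19 ∈ S, so 19 ∈ Q ∩ S
19 ∈ S and 19 ∈ (Q ∩ S), so 19 ∈ S ∩ (Q ∩ S)
19 ∉ ((Q \ R) \ Q) and 19 ∈ (S ∩ (Q ∩ S)), so 19 ∉ ((Q \ R) \ Q) ∩ (S ∩ (Q ∩ S))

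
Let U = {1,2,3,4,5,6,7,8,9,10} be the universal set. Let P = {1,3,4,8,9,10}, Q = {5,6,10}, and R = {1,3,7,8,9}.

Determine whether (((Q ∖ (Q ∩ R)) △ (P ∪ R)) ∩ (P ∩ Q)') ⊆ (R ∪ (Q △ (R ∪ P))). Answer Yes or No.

Yes

Q ∩ R = {}
Q ∖ (Q ∩ R) = {5,6,10}
P ∪ R = {1,3,4,7,8,9,10}
(Q ∖ (Q ∩ R)) △ (P ∪ R) = {1,3,4,5,6,7,8,9}
P ∩ Q = {10}
(P ∩ Q)' = {1,2,3,4,5,6,7,8,9}
((Q ∖ (Q ∩ R)) △ (P ∪ R)) ∩ (P ∩ Q)' = {1,3,4,5,6,7,8,9}
R ∪ P = {1,3,4,7,8,9,10}
Q △ (R ∪ P) = {1,3,4,5,6,7,8,9}
R ∪ (Q △ (R ∪ P)) = {1,3,4,5,6,7,8,9}
Every element of {1,3,4,5,6,7,8,9} is in {1,3,4,5,6,7,8,9}, so ((Q ∖ (Q ∩ R)) △ (P ∪ R)) ∩ (P ∩ Q)' ⊆ R ∪ (Q △ (R ∪ P)).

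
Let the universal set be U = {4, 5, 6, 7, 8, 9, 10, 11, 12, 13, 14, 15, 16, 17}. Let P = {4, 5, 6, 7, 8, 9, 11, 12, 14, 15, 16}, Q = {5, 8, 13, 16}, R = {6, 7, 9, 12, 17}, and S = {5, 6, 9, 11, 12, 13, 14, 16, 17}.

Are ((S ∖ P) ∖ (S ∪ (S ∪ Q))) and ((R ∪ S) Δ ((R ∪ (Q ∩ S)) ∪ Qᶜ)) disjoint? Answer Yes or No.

Yes

S ∖ P = {13, 17}
S ∪ Q = {5, 6, 8, 9, 11, 12, 13, 14, 16, 17}
S ∪ (S ∪ Q) = {5, 6, 8, 9, 11, 12, 13, 14, 16, 17}
(S ∖ P) ∖ (S ∪ (S ∪ Q)) = {}
R ∪ S = {5, 6, 7, 9, 11, 12, 13, 14, 16, 17}
Q ∩ S = {5, 13, 16}
R ∪ (Q ∩ S) = {5, 6, 7, 9, 12, 13, 16, 17}
Qᶜ = {4, 6, 7, 9, 10, 11, 12, 14, 15, 17}
(R ∪ (Q ∩ S)) ∪ Qᶜ = {4, 5, 6, 7, 9, 10, 11, 12, 13, 14, 15, 16, 17}
(R ∪ S) Δ ((R ∪ (Q ∩ S)) ∪ Qᶜ) = {4, 10, 15}
{} and {4, 10, 15} share no elements.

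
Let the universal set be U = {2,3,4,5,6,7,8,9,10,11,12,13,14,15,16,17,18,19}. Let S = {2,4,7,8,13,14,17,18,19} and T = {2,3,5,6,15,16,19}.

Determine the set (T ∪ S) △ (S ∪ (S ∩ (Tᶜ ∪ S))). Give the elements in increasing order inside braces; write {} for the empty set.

{3,5,6,15,16}

T ∪ S = {2,3,4,5,6,7,8,13,14,15,16,17,18,19}
Tᶜ = {4,7,8,9,10,11,12,13,14,17,18}
Tᶜ ∪ S = {2,4,7,8,9,10,11,12,13,14,17,18,19}
S ∩ (Tᶜ ∪ S) = {2,4,7,8,13,14,17,18,19}
S ∪ (S ∩ (Tᶜ ∪ S)) = {2,4,7,8,13,14,17,18,19}
(T ∪ S) △ (S ∪ (S ∩ (Tᶜ ∪ S))) = {3,5,6,15,16}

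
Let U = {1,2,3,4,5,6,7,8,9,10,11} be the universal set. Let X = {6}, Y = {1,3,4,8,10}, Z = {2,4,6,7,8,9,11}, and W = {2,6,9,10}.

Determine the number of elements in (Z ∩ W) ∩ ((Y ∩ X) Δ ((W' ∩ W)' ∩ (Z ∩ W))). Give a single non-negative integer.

Z ∩ W = {2,6,9}
Y ∩ X = {}
W' = {1,3,4,5,7,8,11}
W' ∩ W = {}
(W' ∩ W)' = {1,2,3,4,5,6,7,8,9,10,11}
(W' ∩ W)' ∩ (Z ∩ W) = {2,6,9}
(Y ∩ X) Δ ((W' ∩ W)' ∩ (Z ∩ W)) = {2,6,9}
(Z ∩ W) ∩ ((Y ∩ X) Δ ((W' ∩ W)' ∩ (Z ∩ W))) = {2,6,9}
|(Z ∩ W) ∩ ((Y ∩ X) Δ ((W' ∩ W)' ∩ (Z ∩ W)))| = 3

3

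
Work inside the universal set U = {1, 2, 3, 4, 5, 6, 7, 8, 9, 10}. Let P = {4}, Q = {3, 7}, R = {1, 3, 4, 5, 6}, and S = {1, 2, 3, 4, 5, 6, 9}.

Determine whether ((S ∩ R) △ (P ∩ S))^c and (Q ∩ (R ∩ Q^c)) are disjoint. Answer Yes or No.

Yes

S ∩ R = {1, 3, 4, 5, 6}
P ∩ S = {4}
(S ∩ R) △ (P ∩ S) = {1, 3, 5, 6}
((S ∩ R) △ (P ∩ S))^c = {2, 4, 7, 8, 9, 10}
Q^c = {1, 2, 4, 5, 6, 8, 9, 10}
R ∩ Q^c = {1, 4, 5, 6}
Q ∩ (R ∩ Q^c) = {}
{2, 4, 7, 8, 9, 10} and {} share no elements.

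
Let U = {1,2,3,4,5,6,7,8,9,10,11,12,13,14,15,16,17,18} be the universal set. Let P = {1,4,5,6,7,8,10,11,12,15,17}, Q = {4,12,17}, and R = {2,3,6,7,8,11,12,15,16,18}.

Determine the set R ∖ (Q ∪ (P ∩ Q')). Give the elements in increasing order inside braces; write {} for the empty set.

Q' = {1,2,3,5,6,7,8,9,10,11,13,14,15,16,18}
P ∩ Q' = {1,5,6,7,8,10,11,15}
Q ∪ (P ∩ Q') = {1,4,5,6,7,8,10,11,12,15,17}
R ∖ (Q ∪ (P ∩ Q')) = {2,3,16,18}

{2,3,16,18}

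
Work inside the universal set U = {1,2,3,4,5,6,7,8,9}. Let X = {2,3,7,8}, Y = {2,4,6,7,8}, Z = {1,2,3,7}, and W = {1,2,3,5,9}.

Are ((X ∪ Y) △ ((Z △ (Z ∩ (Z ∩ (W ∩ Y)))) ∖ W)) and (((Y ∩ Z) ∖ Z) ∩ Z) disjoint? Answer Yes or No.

Yes

X ∪ Y = {2,3,4,6,7,8}
W ∩ Y = {2}
Z ∩ (W ∩ Y) = {2}
Z ∩ (Z ∩ (W ∩ Y)) = {2}
Z △ (Z ∩ (Z ∩ (W ∩ Y))) = {1,3,7}
(Z △ (Z ∩ (Z ∩ (W ∩ Y)))) ∖ W = {7}
(X ∪ Y) △ ((Z △ (Z ∩ (Z ∩ (W ∩ Y)))) ∖ W) = {2,3,4,6,8}
Y ∩ Z = {2,7}
(Y ∩ Z) ∖ Z = {}
((Y ∩ Z) ∖ Z) ∩ Z = {}
{2,3,4,6,8} and {} share no elements.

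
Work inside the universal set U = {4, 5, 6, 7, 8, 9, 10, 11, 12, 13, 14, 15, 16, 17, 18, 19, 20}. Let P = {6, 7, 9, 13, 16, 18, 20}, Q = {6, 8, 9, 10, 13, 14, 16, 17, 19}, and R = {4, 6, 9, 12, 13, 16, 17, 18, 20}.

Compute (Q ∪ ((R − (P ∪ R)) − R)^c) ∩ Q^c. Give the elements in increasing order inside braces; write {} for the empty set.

P ∪ R = {4, 6, 7, 9, 12, 13, 16, 17, 18, 20}
R − (P ∪ R) = {}
(R − (P ∪ R)) − R = {}
((R − (P ∪ R)) − R)^c = {4, 5, 6, 7, 8, 9, 10, 11, 12, 13, 14, 15, 16, 17, 18, 19, 20}
Q ∪ ((R − (P ∪ R)) − R)^c = {4, 5, 6, 7, 8, 9, 10, 11, 12, 13, 14, 15, 16, 17, 18, 19, 20}
Q^c = {4, 5, 7, 11, 12, 15, 18, 20}
(Q ∪ ((R − (P ∪ R)) − R)^c) ∩ Q^c = {4, 5, 7, 11, 12, 15, 18, 20}

{4, 5, 7, 11, 12, 15, 18, 20}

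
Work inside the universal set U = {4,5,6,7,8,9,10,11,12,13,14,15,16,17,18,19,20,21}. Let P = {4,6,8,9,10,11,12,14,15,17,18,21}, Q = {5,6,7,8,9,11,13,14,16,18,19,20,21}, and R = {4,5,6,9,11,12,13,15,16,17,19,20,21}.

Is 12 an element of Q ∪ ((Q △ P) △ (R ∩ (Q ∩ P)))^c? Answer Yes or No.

No

12 ∉ Q and 12 ∈ P, so 12 ∈ Q △ P
12 ∉ Q and 12 ∈ P, so 12 ∉ Q ∩ P
12 ∈ R and 12 ∉ (Q ∩ P), so 12 ∉ R ∩ (Q ∩ P)
12 ∈ (Q △ P) and 12 ∉ (R ∩ (Q ∩ P)), so 12 ∈ (Q △ P) △ (R ∩ (Q ∩ P))
12 ∉ ((Q △ P) △ (R ∩ (Q ∩ P)))^c since 12 ∈ ((Q △ P) △ (R ∩ (Q ∩ P)))
12 ∉ Q and 12 ∉ ((Q △ P) △ (R ∩ (Q ∩ P)))^c, so 12 ∉ Q ∪ ((Q △ P) △ (R ∩ (Q ∩ P)))^c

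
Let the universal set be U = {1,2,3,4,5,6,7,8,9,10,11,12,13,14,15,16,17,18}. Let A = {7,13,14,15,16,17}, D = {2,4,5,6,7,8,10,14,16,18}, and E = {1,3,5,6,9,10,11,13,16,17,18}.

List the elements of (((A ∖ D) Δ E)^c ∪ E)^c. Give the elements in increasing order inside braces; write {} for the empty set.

{15}

A ∖ D = {13,15,17}
(A ∖ D) Δ E = {1,3,5,6,9,10,11,15,16,18}
((A ∖ D) Δ E)^c = {2,4,7,8,12,13,14,17}
((A ∖ D) Δ E)^c ∪ E = {1,2,3,4,5,6,7,8,9,10,11,12,13,14,16,17,18}
(((A ∖ D) Δ E)^c ∪ E)^c = {15}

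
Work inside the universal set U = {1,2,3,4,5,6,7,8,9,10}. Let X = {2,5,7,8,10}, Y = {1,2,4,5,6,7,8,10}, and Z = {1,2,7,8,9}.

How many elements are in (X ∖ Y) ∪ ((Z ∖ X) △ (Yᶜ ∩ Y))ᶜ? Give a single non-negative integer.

8

X ∖ Y = {}
Z ∖ X = {1,9}
Yᶜ = {3,9}
Yᶜ ∩ Y = {}
(Z ∖ X) △ (Yᶜ ∩ Y) = {1,9}
((Z ∖ X) △ (Yᶜ ∩ Y))ᶜ = {2,3,4,5,6,7,8,10}
(X ∖ Y) ∪ ((Z ∖ X) △ (Yᶜ ∩ Y))ᶜ = {2,3,4,5,6,7,8,10}
|(X ∖ Y) ∪ ((Z ∖ X) △ (Yᶜ ∩ Y))ᶜ| = 8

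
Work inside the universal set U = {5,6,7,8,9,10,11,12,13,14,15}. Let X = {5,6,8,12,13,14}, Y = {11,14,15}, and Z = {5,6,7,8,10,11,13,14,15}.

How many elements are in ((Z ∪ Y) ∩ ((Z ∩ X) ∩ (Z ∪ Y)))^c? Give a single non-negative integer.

Z ∪ Y = {5,6,7,8,10,11,13,14,15}
Z ∩ X = {5,6,8,13,14}
(Z ∩ X) ∩ (Z ∪ Y) = {5,6,8,13,14}
(Z ∪ Y) ∩ ((Z ∩ X) ∩ (Z ∪ Y)) = {5,6,8,13,14}
((Z ∪ Y) ∩ ((Z ∩ X) ∩ (Z ∪ Y)))^c = {7,9,10,11,12,15}
|((Z ∪ Y) ∩ ((Z ∩ X) ∩ (Z ∪ Y)))^c| = 6

6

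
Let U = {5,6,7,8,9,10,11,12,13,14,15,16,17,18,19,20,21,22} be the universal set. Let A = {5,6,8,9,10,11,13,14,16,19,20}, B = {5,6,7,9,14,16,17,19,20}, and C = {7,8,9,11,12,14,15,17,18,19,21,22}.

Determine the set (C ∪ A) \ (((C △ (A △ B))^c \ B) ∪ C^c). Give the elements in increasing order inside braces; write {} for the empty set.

{7,9,12,14,15,17,18,19,21,22}

C ∪ A = {5,6,7,8,9,10,11,12,13,14,15,16,17,18,19,20,21,22}
A △ B = {7,8,10,11,13,17}
C △ (A △ B) = {9,10,12,13,14,15,18,19,21,22}
(C △ (A △ B))^c = {5,6,7,8,11,16,17,20}
(C △ (A △ B))^c \ B = {8,11}
C^c = {5,6,10,13,16,20}
((C △ (A △ B))^c \ B) ∪ C^c = {5,6,8,10,11,13,16,20}
(C ∪ A) \ (((C △ (A △ B))^c \ B) ∪ C^c) = {7,9,12,14,15,17,18,19,21,22}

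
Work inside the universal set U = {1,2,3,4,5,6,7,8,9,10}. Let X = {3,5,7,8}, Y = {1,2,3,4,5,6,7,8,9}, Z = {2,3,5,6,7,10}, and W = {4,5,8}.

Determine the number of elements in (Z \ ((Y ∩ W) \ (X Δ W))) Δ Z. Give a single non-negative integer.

Y ∩ W = {4,5,8}
X Δ W = {3,4,7}
(Y ∩ W) \ (X Δ W) = {5,8}
Z \ ((Y ∩ W) \ (X Δ W)) = {2,3,6,7,10}
(Z \ ((Y ∩ W) \ (X Δ W))) Δ Z = {5}
|(Z \ ((Y ∩ W) \ (X Δ W))) Δ Z| = 1

1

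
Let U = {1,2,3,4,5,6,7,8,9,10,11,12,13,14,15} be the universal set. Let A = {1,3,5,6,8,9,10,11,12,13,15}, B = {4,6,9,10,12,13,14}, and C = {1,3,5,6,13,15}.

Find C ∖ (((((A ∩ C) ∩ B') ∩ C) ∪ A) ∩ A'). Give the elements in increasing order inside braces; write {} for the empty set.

A ∩ C = {1,3,5,6,13,15}
B' = {1,2,3,5,7,8,11,15}
(A ∩ C) ∩ B' = {1,3,5,15}
((A ∩ C) ∩ B') ∩ C = {1,3,5,15}
(((A ∩ C) ∩ B') ∩ C) ∪ A = {1,3,5,6,8,9,10,11,12,13,15}
A' = {2,4,7,14}
((((A ∩ C) ∩ B') ∩ C) ∪ A) ∩ A' = {}
C ∖ (((((A ∩ C) ∩ B') ∩ C) ∪ A) ∩ A') = {1,3,5,6,13,15}

{1,3,5,6,13,15}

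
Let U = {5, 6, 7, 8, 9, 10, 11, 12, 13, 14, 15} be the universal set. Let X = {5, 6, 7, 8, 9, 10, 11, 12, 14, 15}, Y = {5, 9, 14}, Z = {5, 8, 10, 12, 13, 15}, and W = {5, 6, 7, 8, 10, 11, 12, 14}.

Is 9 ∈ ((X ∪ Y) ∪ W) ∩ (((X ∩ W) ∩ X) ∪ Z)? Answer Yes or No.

9 ∈ X and 9 ∈ Y, so 9 ∈ X ∪ Y
9 ∈ (X ∪ Y) and 9 ∉ W, so 9 ∈ (X ∪ Y) ∪ W
9 ∈ X and 9 ∉ W, so 9 ∉ X ∩ W
9 ∉ (X ∩ W) and 9 ∈ X, so 9 ∉ (X ∩ W) ∩ X
9 ∉ ((X ∩ W) ∩ X) and 9 ∉ Z, so 9 ∉ ((X ∩ W) ∩ X) ∪ Z
9 ∈ ((X ∪ Y) ∪ W) and 9 ∉ (((X ∩ W) ∩ X) ∪ Z), so 9 ∉ ((X ∪ Y) ∪ W) ∩ (((X ∩ W) ∩ X) ∪ Z)

No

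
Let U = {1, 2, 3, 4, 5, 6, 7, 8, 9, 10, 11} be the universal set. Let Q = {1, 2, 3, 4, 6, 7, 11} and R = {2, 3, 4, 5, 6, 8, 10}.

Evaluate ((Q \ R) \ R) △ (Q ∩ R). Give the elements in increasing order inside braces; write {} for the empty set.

Q \ R = {1, 7, 11}
(Q \ R) \ R = {1, 7, 11}
Q ∩ R = {2, 3, 4, 6}
((Q \ R) \ R) △ (Q ∩ R) = {1, 2, 3, 4, 6, 7, 11}

{1, 2, 3, 4, 6, 7, 11}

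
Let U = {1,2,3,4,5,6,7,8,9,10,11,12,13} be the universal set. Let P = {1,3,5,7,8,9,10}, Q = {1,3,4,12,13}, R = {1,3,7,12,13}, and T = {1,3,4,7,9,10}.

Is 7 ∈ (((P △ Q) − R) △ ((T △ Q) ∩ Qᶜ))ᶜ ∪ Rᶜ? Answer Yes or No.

7 ∈ P and 7 ∉ Q, so 7 ∈ P △ Q
7 ∈ (P △ Q) and 7 ∈ R, so 7 ∉ (P △ Q) − R
7 ∈ T and 7 ∉ Q, so 7 ∈ T △ Q
7 ∉ Q, so 7 ∈ Qᶜ
7 ∈ (T △ Q) and 7 ∈ Qᶜ, so 7 ∈ (T △ Q) ∩ Qᶜ
7 ∉ ((P △ Q) − R) and 7 ∈ ((T △ Q) ∩ Qᶜ), so 7 ∈ ((P △ Q) − R) △ ((T △ Q) ∩ Qᶜ)
7 ∉ (((P △ Q) − R) △ ((T △ Q) ∩ Qᶜ))ᶜ since 7 ∈ (((P △ Q) − R) △ ((T △ Q) ∩ Qᶜ))
7 ∈ R, so 7 ∉ Rᶜ
7 ∉ (((P △ Q) − R) △ ((T △ Q) ∩ Qᶜ))ᶜ and 7 ∉ Rᶜ, so 7 ∉ (((P △ Q) − R) △ ((T △ Q) ∩ Qᶜ))ᶜ ∪ Rᶜ

No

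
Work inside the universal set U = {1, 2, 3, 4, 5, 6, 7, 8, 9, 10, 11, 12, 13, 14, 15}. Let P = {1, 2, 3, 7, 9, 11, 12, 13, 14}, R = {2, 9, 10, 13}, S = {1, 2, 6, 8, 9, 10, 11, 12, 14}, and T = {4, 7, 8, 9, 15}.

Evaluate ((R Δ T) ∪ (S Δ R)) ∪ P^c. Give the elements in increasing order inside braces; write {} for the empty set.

{1, 2, 4, 5, 6, 7, 8, 10, 11, 12, 13, 14, 15}

R Δ T = {2, 4, 7, 8, 10, 13, 15}
S Δ R = {1, 6, 8, 11, 12, 13, 14}
(R Δ T) ∪ (S Δ R) = {1, 2, 4, 6, 7, 8, 10, 11, 12, 13, 14, 15}
P^c = {4, 5, 6, 8, 10, 15}
((R Δ T) ∪ (S Δ R)) ∪ P^c = {1, 2, 4, 5, 6, 7, 8, 10, 11, 12, 13, 14, 15}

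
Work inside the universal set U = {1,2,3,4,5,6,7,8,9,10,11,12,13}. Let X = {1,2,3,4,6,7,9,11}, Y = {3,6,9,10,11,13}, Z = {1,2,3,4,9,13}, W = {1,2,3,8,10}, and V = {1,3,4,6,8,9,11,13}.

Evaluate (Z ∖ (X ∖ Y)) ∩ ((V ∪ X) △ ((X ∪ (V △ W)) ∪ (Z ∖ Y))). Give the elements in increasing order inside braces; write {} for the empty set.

X ∖ Y = {1,2,4,7}
Z ∖ (X ∖ Y) = {3,9,13}
V ∪ X = {1,2,3,4,6,7,8,9,11,13}
V △ W = {2,4,6,9,10,11,13}
X ∪ (V △ W) = {1,2,3,4,6,7,9,10,11,13}
Z ∖ Y = {1,2,4}
(X ∪ (V △ W)) ∪ (Z ∖ Y) = {1,2,3,4,6,7,9,10,11,13}
(V ∪ X) △ ((X ∪ (V △ W)) ∪ (Z ∖ Y)) = {8,10}
(Z ∖ (X ∖ Y)) ∩ ((V ∪ X) △ ((X ∪ (V △ W)) ∪ (Z ∖ Y))) = {}

{}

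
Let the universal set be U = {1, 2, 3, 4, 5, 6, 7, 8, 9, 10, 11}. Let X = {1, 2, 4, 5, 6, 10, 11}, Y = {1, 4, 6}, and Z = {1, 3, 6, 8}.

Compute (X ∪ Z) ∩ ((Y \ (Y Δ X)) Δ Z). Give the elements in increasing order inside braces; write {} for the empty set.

{3, 4, 8}

X ∪ Z = {1, 2, 3, 4, 5, 6, 8, 10, 11}
Y Δ X = {2, 5, 10, 11}
Y \ (Y Δ X) = {1, 4, 6}
(Y \ (Y Δ X)) Δ Z = {3, 4, 8}
(X ∪ Z) ∩ ((Y \ (Y Δ X)) Δ Z) = {3, 4, 8}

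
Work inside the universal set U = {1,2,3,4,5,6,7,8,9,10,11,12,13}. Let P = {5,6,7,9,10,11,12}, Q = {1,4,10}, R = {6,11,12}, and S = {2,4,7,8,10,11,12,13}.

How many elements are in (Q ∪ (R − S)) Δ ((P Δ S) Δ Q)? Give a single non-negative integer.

6

R − S = {6}
Q ∪ (R − S) = {1,4,6,10}
P Δ S = {2,4,5,6,8,9,13}
(P Δ S) Δ Q = {1,2,5,6,8,9,10,13}
(Q ∪ (R − S)) Δ ((P Δ S) Δ Q) = {2,4,5,8,9,13}
|(Q ∪ (R − S)) Δ ((P Δ S) Δ Q)| = 6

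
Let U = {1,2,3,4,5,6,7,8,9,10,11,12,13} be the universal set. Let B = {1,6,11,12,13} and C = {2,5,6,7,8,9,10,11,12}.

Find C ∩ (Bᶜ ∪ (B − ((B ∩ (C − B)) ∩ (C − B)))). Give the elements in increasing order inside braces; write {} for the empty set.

Bᶜ = {2,3,4,5,7,8,9,10}
C − B = {2,5,7,8,9,10}
B ∩ (C − B) = {}
(B ∩ (C − B)) ∩ (C − B) = {}
B − ((B ∩ (C − B)) ∩ (C − B)) = {1,6,11,12,13}
Bᶜ ∪ (B − ((B ∩ (C − B)) ∩ (C − B))) = {1,2,3,4,5,6,7,8,9,10,11,12,13}
C ∩ (Bᶜ ∪ (B − ((B ∩ (C − B)) ∩ (C − B)))) = {2,5,6,7,8,9,10,11,12}

{2,5,6,7,8,9,10,11,12}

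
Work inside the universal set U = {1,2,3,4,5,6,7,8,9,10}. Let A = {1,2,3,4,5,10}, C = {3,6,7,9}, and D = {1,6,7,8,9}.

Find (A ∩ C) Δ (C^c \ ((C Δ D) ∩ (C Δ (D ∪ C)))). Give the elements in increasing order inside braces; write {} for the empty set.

{2,3,4,5,10}

A ∩ C = {3}
C^c = {1,2,4,5,8,10}
C Δ D = {1,3,8}
D ∪ C = {1,3,6,7,8,9}
C Δ (D ∪ C) = {1,8}
(C Δ D) ∩ (C Δ (D ∪ C)) = {1,8}
C^c \ ((C Δ D) ∩ (C Δ (D ∪ C))) = {2,4,5,10}
(A ∩ C) Δ (C^c \ ((C Δ D) ∩ (C Δ (D ∪ C)))) = {2,3,4,5,10}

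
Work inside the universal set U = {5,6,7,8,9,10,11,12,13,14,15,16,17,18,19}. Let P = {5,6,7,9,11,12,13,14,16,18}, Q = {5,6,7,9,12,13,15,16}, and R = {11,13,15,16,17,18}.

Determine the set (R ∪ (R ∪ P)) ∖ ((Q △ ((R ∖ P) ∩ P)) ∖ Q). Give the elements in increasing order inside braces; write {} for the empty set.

{5,6,7,9,11,12,13,14,15,16,17,18}

R ∪ P = {5,6,7,9,11,12,13,14,15,16,17,18}
R ∪ (R ∪ P) = {5,6,7,9,11,12,13,14,15,16,17,18}
R ∖ P = {15,17}
(R ∖ P) ∩ P = {}
Q △ ((R ∖ P) ∩ P) = {5,6,7,9,12,13,15,16}
(Q △ ((R ∖ P) ∩ P)) ∖ Q = {}
(R ∪ (R ∪ P)) ∖ ((Q △ ((R ∖ P) ∩ P)) ∖ Q) = {5,6,7,9,11,12,13,14,15,16,17,18}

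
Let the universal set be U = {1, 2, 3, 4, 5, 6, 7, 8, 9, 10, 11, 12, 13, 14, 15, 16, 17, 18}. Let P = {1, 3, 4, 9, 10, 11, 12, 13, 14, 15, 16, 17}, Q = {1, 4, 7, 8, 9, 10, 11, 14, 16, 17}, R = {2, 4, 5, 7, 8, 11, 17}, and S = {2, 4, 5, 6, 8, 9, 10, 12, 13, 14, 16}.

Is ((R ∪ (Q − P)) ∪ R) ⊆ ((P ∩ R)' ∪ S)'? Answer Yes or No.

Q − P = {7, 8}
R ∪ (Q − P) = {2, 4, 5, 7, 8, 11, 17}
(R ∪ (Q − P)) ∪ R = {2, 4, 5, 7, 8, 11, 17}
P ∩ R = {4, 11, 17}
(P ∩ R)' = {1, 2, 3, 5, 6, 7, 8, 9, 10, 12, 13, 14, 15, 16, 18}
(P ∩ R)' ∪ S = {1, 2, 3, 4, 5, 6, 7, 8, 9, 10, 12, 13, 14, 15, 16, 18}
((P ∩ R)' ∪ S)' = {11, 17}
2 ∈ (R ∪ (Q − P)) ∪ R but 2 ∉ ((P ∩ R)' ∪ S)', so the inclusion fails.

No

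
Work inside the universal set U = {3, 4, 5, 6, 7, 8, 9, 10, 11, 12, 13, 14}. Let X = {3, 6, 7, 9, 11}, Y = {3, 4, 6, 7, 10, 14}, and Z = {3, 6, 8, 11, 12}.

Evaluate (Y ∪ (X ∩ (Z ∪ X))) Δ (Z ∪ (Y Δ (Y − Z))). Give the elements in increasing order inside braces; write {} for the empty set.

{4, 7, 8, 9, 10, 12, 14}

Z ∪ X = {3, 6, 7, 8, 9, 11, 12}
X ∩ (Z ∪ X) = {3, 6, 7, 9, 11}
Y ∪ (X ∩ (Z ∪ X)) = {3, 4, 6, 7, 9, 10, 11, 14}
Y − Z = {4, 7, 10, 14}
Y Δ (Y − Z) = {3, 6}
Z ∪ (Y Δ (Y − Z)) = {3, 6, 8, 11, 12}
(Y ∪ (X ∩ (Z ∪ X))) Δ (Z ∪ (Y Δ (Y − Z))) = {4, 7, 8, 9, 10, 12, 14}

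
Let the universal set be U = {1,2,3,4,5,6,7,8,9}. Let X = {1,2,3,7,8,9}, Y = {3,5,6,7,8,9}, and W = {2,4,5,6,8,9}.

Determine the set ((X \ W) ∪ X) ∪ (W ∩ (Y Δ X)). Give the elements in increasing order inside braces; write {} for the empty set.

X \ W = {1,3,7}
(X \ W) ∪ X = {1,2,3,7,8,9}
Y Δ X = {1,2,5,6}
W ∩ (Y Δ X) = {2,5,6}
((X \ W) ∪ X) ∪ (W ∩ (Y Δ X)) = {1,2,3,5,6,7,8,9}

{1,2,3,5,6,7,8,9}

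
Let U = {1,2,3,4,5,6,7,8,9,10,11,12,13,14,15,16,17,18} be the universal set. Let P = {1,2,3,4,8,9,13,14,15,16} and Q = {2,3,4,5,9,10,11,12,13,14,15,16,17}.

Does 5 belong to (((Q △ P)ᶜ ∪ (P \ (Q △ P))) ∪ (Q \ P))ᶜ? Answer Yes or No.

No

5 ∈ Q and 5 ∉ P, so 5 ∈ Q △ P
5 ∉ (Q △ P)ᶜ since 5 ∈ (Q △ P)
5 ∈ Q and 5 ∉ P, so 5 ∈ Q △ P
5 ∉ P and 5 ∈ (Q △ P), so 5 ∉ P \ (Q △ P)
5 ∉ (Q △ P)ᶜ and 5 ∉ (P \ (Q △ P)), so 5 ∉ (Q △ P)ᶜ ∪ (P \ (Q △ P))
5 ∈ Q and 5 ∉ P, so 5 ∈ Q \ P
5 ∉ ((Q △ P)ᶜ ∪ (P \ (Q △ P))) and 5 ∈ (Q \ P), so 5 ∈ ((Q △ P)ᶜ ∪ (P \ (Q △ P))) ∪ (Q \ P)
5 ∉ (((Q △ P)ᶜ ∪ (P \ (Q △ P))) ∪ (Q \ P))ᶜ since 5 ∈ (((Q △ P)ᶜ ∪ (P \ (Q △ P))) ∪ (Q \ P))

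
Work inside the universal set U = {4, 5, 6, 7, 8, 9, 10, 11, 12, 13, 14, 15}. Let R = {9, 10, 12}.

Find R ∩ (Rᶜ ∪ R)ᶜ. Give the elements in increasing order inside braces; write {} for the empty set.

Rᶜ = {4, 5, 6, 7, 8, 11, 13, 14, 15}
Rᶜ ∪ R = {4, 5, 6, 7, 8, 9, 10, 11, 12, 13, 14, 15}
(Rᶜ ∪ R)ᶜ = {}
R ∩ (Rᶜ ∪ R)ᶜ = {}

{}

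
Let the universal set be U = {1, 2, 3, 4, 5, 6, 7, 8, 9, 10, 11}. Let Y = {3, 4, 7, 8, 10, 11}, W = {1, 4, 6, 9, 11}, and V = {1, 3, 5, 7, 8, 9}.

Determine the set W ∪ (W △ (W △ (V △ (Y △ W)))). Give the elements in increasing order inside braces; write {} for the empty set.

{1, 4, 5, 6, 9, 10, 11}

Y △ W = {1, 3, 6, 7, 8, 9, 10}
V △ (Y △ W) = {5, 6, 10}
W △ (V △ (Y △ W)) = {1, 4, 5, 9, 10, 11}
W △ (W △ (V △ (Y △ W))) = {5, 6, 10}
W ∪ (W △ (W △ (V △ (Y △ W)))) = {1, 4, 5, 6, 9, 10, 11}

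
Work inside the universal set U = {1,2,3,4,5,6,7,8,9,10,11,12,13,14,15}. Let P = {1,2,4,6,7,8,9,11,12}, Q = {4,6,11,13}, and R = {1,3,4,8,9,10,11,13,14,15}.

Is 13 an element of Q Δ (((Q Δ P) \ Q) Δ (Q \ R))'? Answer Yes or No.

No

13 ∈ Q and 13 ∉ P, so 13 ∈ Q Δ P
13 ∈ (Q Δ P) and 13 ∈ Q, so 13 ∉ (Q Δ P) \ Q
13 ∈ Q and 13 ∈ R, so 13 ∉ Q \ R
13 ∉ ((Q Δ P) \ Q) and 13 ∉ (Q \ R), so 13 ∉ ((Q Δ P) \ Q) Δ (Q \ R)
13 ∈ (((Q Δ P) \ Q) Δ (Q \ R))' since 13 ∉ (((Q Δ P) \ Q) Δ (Q \ R))
13 ∈ Q and 13 ∈ (((Q Δ P) \ Q) Δ (Q \ R))', so 13 ∉ Q Δ (((Q Δ P) \ Q) Δ (Q \ R))'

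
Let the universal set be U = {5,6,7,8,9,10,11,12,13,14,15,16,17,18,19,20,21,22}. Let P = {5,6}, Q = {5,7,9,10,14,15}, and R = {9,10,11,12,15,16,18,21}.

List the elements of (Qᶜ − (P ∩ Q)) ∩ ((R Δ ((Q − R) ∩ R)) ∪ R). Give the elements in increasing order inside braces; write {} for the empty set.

{11,12,16,18,21}

Qᶜ = {6,8,11,12,13,16,17,18,19,20,21,22}
P ∩ Q = {5}
Qᶜ − (P ∩ Q) = {6,8,11,12,13,16,17,18,19,20,21,22}
Q − R = {5,7,14}
(Q − R) ∩ R = {}
R Δ ((Q − R) ∩ R) = {9,10,11,12,15,16,18,21}
(R Δ ((Q − R) ∩ R)) ∪ R = {9,10,11,12,15,16,18,21}
(Qᶜ − (P ∩ Q)) ∩ ((R Δ ((Q − R) ∩ R)) ∪ R) = {11,12,16,18,21}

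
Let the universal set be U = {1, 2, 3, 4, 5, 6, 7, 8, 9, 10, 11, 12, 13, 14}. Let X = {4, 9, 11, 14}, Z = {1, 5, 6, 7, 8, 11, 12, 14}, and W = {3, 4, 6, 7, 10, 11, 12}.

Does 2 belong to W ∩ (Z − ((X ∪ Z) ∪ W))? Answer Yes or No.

2 ∉ X and 2 ∉ Z, so 2 ∉ X ∪ Z
2 ∉ (X ∪ Z) and 2 ∉ W, so 2 ∉ (X ∪ Z) ∪ W
2 ∉ Z and 2 ∉ ((X ∪ Z) ∪ W), so 2 ∉ Z − ((X ∪ Z) ∪ W)
2 ∉ W and 2 ∉ (Z − ((X ∪ Z) ∪ W)), so 2 ∉ W ∩ (Z − ((X ∪ Z) ∪ W))

No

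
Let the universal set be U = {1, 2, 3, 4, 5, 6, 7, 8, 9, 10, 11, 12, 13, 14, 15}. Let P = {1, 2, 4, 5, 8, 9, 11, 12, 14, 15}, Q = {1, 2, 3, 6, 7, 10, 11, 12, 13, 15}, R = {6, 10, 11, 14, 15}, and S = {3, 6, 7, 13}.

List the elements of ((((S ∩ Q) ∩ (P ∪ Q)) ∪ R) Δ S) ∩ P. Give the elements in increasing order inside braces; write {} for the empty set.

{11, 14, 15}

S ∩ Q = {3, 6, 7, 13}
P ∪ Q = {1, 2, 3, 4, 5, 6, 7, 8, 9, 10, 11, 12, 13, 14, 15}
(S ∩ Q) ∩ (P ∪ Q) = {3, 6, 7, 13}
((S ∩ Q) ∩ (P ∪ Q)) ∪ R = {3, 6, 7, 10, 11, 13, 14, 15}
(((S ∩ Q) ∩ (P ∪ Q)) ∪ R) Δ S = {10, 11, 14, 15}
((((S ∩ Q) ∩ (P ∪ Q)) ∪ R) Δ S) ∩ P = {11, 14, 15}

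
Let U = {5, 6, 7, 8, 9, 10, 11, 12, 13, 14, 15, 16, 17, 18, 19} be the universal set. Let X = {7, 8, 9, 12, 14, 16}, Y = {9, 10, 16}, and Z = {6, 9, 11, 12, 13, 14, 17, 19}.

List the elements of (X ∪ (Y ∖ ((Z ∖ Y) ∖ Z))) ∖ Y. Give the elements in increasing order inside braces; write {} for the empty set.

{7, 8, 12, 14}

Z ∖ Y = {6, 11, 12, 13, 14, 17, 19}
(Z ∖ Y) ∖ Z = {}
Y ∖ ((Z ∖ Y) ∖ Z) = {9, 10, 16}
X ∪ (Y ∖ ((Z ∖ Y) ∖ Z)) = {7, 8, 9, 10, 12, 14, 16}
(X ∪ (Y ∖ ((Z ∖ Y) ∖ Z))) ∖ Y = {7, 8, 12, 14}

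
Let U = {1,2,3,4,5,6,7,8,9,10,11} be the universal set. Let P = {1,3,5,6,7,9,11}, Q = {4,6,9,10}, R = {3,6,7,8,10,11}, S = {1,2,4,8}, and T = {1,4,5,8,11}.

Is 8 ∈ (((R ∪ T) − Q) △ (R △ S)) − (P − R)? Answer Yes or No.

8 ∈ R and 8 ∈ T, so 8 ∈ R ∪ T
8 ∈ (R ∪ T) and 8 ∉ Q, so 8 ∈ (R ∪ T) − Q
8 ∈ R and 8 ∈ S, so 8 ∉ R △ S
8 ∈ ((R ∪ T) − Q) and 8 ∉ (R △ S), so 8 ∈ ((R ∪ T) − Q) △ (R △ S)
8 ∉ P and 8 ∈ R, so 8 ∉ P − R
8 ∈ (((R ∪ T) − Q) △ (R △ S)) and 8 ∉ (P − R), so 8 ∈ (((R ∪ T) − Q) △ (R △ S)) − (P − R)

Yes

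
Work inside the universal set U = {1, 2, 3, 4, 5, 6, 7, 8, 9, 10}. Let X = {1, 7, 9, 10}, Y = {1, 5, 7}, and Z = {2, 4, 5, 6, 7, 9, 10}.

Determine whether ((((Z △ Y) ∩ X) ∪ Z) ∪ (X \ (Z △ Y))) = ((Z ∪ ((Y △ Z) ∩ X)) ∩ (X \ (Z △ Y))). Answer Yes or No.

No

Z △ Y = {1, 2, 4, 6, 9, 10}
(Z △ Y) ∩ X = {1, 9, 10}
((Z △ Y) ∩ X) ∪ Z = {1, 2, 4, 5, 6, 7, 9, 10}
X \ (Z △ Y) = {7}
(((Z △ Y) ∩ X) ∪ Z) ∪ (X \ (Z △ Y)) = {1, 2, 4, 5, 6, 7, 9, 10}
Y △ Z = {1, 2, 4, 6, 9, 10}
(Y △ Z) ∩ X = {1, 9, 10}
Z ∪ ((Y △ Z) ∩ X) = {1, 2, 4, 5, 6, 7, 9, 10}
(Z ∪ ((Y △ Z) ∩ X)) ∩ (X \ (Z △ Y)) = {7}
1 ∈ (((Z △ Y) ∩ X) ∪ Z) ∪ (X \ (Z △ Y)) but 1 ∉ (Z ∪ ((Y △ Z) ∩ X)) ∩ (X \ (Z △ Y)), so they differ.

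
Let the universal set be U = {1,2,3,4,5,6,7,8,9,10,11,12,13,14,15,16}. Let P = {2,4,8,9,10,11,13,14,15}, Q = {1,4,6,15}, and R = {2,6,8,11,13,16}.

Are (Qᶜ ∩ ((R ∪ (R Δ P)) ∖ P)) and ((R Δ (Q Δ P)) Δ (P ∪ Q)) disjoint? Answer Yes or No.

Qᶜ = {2,3,5,7,8,9,10,11,12,13,14,16}
R Δ P = {4,6,9,10,14,15,16}
R ∪ (R Δ P) = {2,4,6,8,9,10,11,13,14,15,16}
(R ∪ (R Δ P)) ∖ P = {6,16}
Qᶜ ∩ ((R ∪ (R Δ P)) ∖ P) = {16}
Q Δ P = {1,2,6,8,9,10,11,13,14}
R Δ (Q Δ P) = {1,9,10,14,16}
P ∪ Q = {1,2,4,6,8,9,10,11,13,14,15}
(R Δ (Q Δ P)) Δ (P ∪ Q) = {2,4,6,8,11,13,15,16}
16 lies in both, so they are not disjoint.

No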